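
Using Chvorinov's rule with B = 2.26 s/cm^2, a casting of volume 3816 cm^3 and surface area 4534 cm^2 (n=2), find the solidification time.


Formula: t_s = B * (V/A)^n  (Chvorinov's rule, n=2)
Modulus M = V/A = 3816/4534 = 0.841641 cm
M^2 = 0.841641^2 = 0.708360 cm^2
t_s = 2.26 * 0.708360 = 1.6009 s


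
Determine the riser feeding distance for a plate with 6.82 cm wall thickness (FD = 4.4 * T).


Formula: FD = 4.4 * T  (riser feeding-distance rule)
FD = 4.4 * 6.82 cm = 30.0080 cm

30.0080 cm


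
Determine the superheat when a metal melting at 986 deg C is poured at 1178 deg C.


Formula: Superheat = T_pour - T_melt
Superheat = 1178 - 986 = 192 deg C

Final answer: 192 deg C


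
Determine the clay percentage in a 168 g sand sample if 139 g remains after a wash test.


Formula: Clay% = (W_total - W_washed) / W_total * 100
Clay mass = 168 - 139 = 29 g
Clay% = 29 / 168 * 100 = 17.2619%

Answer: 17.2619%


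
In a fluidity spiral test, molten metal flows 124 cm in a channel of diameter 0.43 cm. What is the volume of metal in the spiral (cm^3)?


Formula: V = pi * (d/2)^2 * L  (cylinder volume)
Radius = 0.43/2 = 0.215 cm
V = pi * 0.215^2 * 124 = 18.0073 cm^3


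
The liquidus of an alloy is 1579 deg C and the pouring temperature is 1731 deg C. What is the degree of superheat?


Formula: Superheat = T_pour - T_melt
Superheat = 1731 - 1579 = 152 deg C

Final answer: 152 deg C


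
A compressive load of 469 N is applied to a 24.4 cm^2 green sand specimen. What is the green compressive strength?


Formula: Compressive Strength = Force / Area
Strength = 469 N / 24.4 cm^2 = 19.2213 N/cm^2

Final answer: 19.2213 N/cm^2


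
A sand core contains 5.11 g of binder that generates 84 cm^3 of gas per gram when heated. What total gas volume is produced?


Formula: V_gas = W_binder * gas_evolution_rate
V = 5.11 g * 84 cm^3/g = 429.2400 cm^3

429.2400 cm^3


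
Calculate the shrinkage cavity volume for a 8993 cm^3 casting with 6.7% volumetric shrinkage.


Formula: V_shrink = V_casting * shrinkage_pct / 100
V_shrink = 8993 cm^3 * 6.7 / 100 = 602.5310 cm^3

Answer: 602.5310 cm^3


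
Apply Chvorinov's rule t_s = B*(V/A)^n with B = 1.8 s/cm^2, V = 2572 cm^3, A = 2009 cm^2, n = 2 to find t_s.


Formula: t_s = B * (V/A)^n  (Chvorinov's rule, n=2)
Modulus M = V/A = 2572/2009 = 1.280239 cm
M^2 = 1.280239^2 = 1.639012 cm^2
t_s = 1.8 * 1.639012 = 2.9502 s

Final answer: 2.9502 s


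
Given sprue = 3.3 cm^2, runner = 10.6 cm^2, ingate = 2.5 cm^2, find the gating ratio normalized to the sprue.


Sprue:Runner:Ingate = 1 : 10.6/3.3 : 2.5/3.3 = 1:3.21:0.76

Answer: 1:3.21:0.76


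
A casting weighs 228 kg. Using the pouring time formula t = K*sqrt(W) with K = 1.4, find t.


Formula: t = K * sqrt(W)
sqrt(W) = sqrt(228) = 15.09967
t = 1.4 * 15.09967 = 21.1395 s

21.1395 s


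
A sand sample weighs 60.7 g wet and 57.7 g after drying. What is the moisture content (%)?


Formula: MC = (W_wet - W_dry) / W_wet * 100
Water mass = 60.7 - 57.7 = 3.0 g
MC = 3.0 / 60.7 * 100 = 4.9423%

4.9423%


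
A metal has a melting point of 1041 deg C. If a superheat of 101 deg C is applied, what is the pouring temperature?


Formula: T_pour = T_melt + Superheat
T_pour = 1041 + 101 = 1142 deg C

Final answer: 1142 deg C


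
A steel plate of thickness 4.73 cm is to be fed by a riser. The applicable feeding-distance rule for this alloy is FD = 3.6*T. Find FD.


Formula: FD = 3.6 * T  (riser feeding-distance rule)
FD = 3.6 * 4.73 cm = 17.0280 cm

17.0280 cm


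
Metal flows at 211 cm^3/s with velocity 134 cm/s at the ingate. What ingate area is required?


Formula: A_ingate = Q / v  (continuity equation)
A = 211 cm^3/s / 134 cm/s = 1.5746 cm^2


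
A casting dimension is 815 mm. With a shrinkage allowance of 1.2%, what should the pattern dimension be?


Formula: L_pattern = L_casting * (1 + shrinkage_rate/100)
Shrinkage factor = 1 + 1.2/100 = 1.012
L_pattern = 815 mm * 1.012 = 824.7800 mm

Answer: 824.7800 mm


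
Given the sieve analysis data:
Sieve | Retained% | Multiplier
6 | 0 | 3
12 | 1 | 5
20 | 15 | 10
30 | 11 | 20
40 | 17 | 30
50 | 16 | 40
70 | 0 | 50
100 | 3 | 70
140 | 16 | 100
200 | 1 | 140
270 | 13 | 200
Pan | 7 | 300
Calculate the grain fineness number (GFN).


Formula: GFN = sum(pct * multiplier) / sum(pct)
sum(pct * multiplier) = 8175
sum(pct) = 100
GFN = 8175 / 100 = 81.75

Final answer: 81.75


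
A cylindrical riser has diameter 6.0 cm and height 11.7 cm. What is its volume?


Formula: V = pi * (D/2)^2 * H  (cylinder volume)
Radius = D/2 = 6.0/2 = 3.0 cm
V = pi * 3.0^2 * 11.7 = 330.8097 cm^3

Answer: 330.8097 cm^3


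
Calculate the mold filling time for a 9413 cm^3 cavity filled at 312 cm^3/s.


Formula: t_fill = V_mold / Q_flow
t = 9413 cm^3 / 312 cm^3/s = 30.1699 s

30.1699 s


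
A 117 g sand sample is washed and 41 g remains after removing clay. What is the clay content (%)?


Formula: Clay% = (W_total - W_washed) / W_total * 100
Clay mass = 117 - 41 = 76 g
Clay% = 76 / 117 * 100 = 64.9573%

Answer: 64.9573%


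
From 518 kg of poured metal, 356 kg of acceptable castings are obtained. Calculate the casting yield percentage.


Formula: Casting Yield = (W_good / W_total) * 100
Yield = (356 kg / 518 kg) * 100 = 68.7259%

68.7259%


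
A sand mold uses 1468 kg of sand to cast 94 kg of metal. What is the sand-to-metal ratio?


Formula: Sand-to-Metal Ratio = W_sand / W_metal
Ratio = 1468 kg / 94 kg = 15.6170


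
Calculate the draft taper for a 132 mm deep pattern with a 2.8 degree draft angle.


Formula: taper = depth * tan(draft_angle)
tan(2.8 deg) = 0.0489082
taper = 132 mm * 0.0489082 = 6.4559 mm

6.4559 mm


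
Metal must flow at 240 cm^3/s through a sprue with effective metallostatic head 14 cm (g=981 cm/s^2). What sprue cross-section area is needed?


Formula: v = sqrt(2*g*h), A = Q/v
Velocity: v = sqrt(2 * 981 * 14) = sqrt(27468) = 165.7347 cm/s
Sprue area: A = Q / v = 240 / 165.7347 = 1.4481 cm^2

Final answer: 1.4481 cm^2


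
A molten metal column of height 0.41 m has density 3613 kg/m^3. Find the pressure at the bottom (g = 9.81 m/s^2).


Formula: P = rho * g * h
rho * g = 3613 * 9.81 = 35443.53 N/m^3
P = 35443.53 * 0.41 = 14531.8473 Pa

14531.8473 Pa


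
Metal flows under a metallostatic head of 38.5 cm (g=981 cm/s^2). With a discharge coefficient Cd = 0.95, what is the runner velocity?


Formula: v = Cd * sqrt(2 * g * h)  (Torricelli with discharge coefficient)
2*g*h = 2 * 981 * 38.5 = 75537.0 cm^2/s^2
sqrt(75537.0) = 274.83995 cm/s
v = 0.95 * 274.83995 = 261.0980 cm/s

261.0980 cm/s


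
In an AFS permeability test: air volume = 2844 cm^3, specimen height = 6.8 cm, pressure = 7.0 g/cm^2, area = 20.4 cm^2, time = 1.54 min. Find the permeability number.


Formula: Permeability Number P = (V * H) / (p * A * t)
Numerator: V * H = 2844 * 6.8 = 19339.2
Denominator: p * A * t = 7.0 * 20.4 * 1.54 = 219.912
P = 19339.2 / 219.912 = 87.9406

Answer: 87.9406


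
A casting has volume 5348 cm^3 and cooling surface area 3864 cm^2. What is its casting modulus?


Formula: Casting Modulus M = V / A
M = 5348 cm^3 / 3864 cm^2 = 1.3841 cm

1.3841 cm


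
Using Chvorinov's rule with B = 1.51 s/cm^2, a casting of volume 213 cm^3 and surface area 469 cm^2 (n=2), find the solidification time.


Formula: t_s = B * (V/A)^n  (Chvorinov's rule, n=2)
Modulus M = V/A = 213/469 = 0.454158 cm
M^2 = 0.454158^2 = 0.206259 cm^2
t_s = 1.51 * 0.206259 = 0.3115 s


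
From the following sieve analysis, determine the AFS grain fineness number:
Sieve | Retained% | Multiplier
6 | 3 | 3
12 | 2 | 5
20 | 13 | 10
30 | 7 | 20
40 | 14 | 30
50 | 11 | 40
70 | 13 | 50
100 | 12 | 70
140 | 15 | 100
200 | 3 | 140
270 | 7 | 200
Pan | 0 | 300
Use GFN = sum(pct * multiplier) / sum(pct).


Formula: GFN = sum(pct * multiplier) / sum(pct)
sum(pct * multiplier) = 5959
sum(pct) = 100
GFN = 5959 / 100 = 59.59


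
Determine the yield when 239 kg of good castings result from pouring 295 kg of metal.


Formula: Casting Yield = (W_good / W_total) * 100
Yield = (239 kg / 295 kg) * 100 = 81.0169%

81.0169%


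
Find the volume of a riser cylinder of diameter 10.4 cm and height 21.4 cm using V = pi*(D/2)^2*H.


Formula: V = pi * (D/2)^2 * H  (cylinder volume)
Radius = D/2 = 10.4/2 = 5.2 cm
V = pi * 5.2^2 * 21.4 = 1817.9014 cm^3

Final answer: 1817.9014 cm^3


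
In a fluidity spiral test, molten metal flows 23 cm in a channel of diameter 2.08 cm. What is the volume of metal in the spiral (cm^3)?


Formula: V = pi * (d/2)^2 * L  (cylinder volume)
Radius = 2.08/2 = 1.04 cm
V = pi * 1.04^2 * 23 = 78.1528 cm^3


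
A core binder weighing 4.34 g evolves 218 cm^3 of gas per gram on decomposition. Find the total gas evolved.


Formula: V_gas = W_binder * gas_evolution_rate
V = 4.34 g * 218 cm^3/g = 946.1200 cm^3

946.1200 cm^3


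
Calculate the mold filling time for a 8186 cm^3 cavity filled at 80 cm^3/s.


Formula: t_fill = V_mold / Q_flow
t = 8186 cm^3 / 80 cm^3/s = 102.3250 s

102.3250 s


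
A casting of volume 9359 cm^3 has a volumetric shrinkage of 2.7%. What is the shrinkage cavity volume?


Formula: V_shrink = V_casting * shrinkage_pct / 100
V_shrink = 9359 cm^3 * 2.7 / 100 = 252.6930 cm^3

Final answer: 252.6930 cm^3


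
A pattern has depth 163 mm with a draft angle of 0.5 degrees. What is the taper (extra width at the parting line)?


Formula: taper = depth * tan(draft_angle)
tan(0.5 deg) = 0.0087269
taper = 163 mm * 0.0087269 = 1.4225 mm


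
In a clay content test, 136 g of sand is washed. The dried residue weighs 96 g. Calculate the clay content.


Formula: Clay% = (W_total - W_washed) / W_total * 100
Clay mass = 136 - 96 = 40 g
Clay% = 40 / 136 * 100 = 29.4118%

29.4118%


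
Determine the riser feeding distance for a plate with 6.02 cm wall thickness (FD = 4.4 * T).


Formula: FD = 4.4 * T  (riser feeding-distance rule)
FD = 4.4 * 6.02 cm = 26.4880 cm


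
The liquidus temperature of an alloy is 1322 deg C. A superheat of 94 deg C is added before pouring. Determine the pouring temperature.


Formula: T_pour = T_melt + Superheat
T_pour = 1322 + 94 = 1416 deg C

1416 deg C


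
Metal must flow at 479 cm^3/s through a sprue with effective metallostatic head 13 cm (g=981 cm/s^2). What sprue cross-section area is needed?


Formula: v = sqrt(2*g*h), A = Q/v
Velocity: v = sqrt(2 * 981 * 13) = sqrt(25506) = 159.7060 cm/s
Sprue area: A = Q / v = 479 / 159.7060 = 2.9993 cm^2

2.9993 cm^2


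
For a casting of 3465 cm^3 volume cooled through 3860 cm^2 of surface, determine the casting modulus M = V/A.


Formula: Casting Modulus M = V / A
M = 3465 cm^3 / 3860 cm^2 = 0.8977 cm


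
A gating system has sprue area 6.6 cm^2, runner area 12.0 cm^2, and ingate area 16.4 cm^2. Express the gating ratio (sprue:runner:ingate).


Sprue:Runner:Ingate = 1 : 12.0/6.6 : 16.4/6.6 = 1:1.82:2.48


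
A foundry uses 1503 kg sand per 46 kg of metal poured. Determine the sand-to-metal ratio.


Formula: Sand-to-Metal Ratio = W_sand / W_metal
Ratio = 1503 kg / 46 kg = 32.6739

32.6739


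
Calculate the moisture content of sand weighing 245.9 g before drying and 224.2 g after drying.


Formula: MC = (W_wet - W_dry) / W_wet * 100
Water mass = 245.9 - 224.2 = 21.7 g
MC = 21.7 / 245.9 * 100 = 8.8247%

Final answer: 8.8247%


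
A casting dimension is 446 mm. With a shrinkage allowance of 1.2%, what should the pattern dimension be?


Formula: L_pattern = L_casting * (1 + shrinkage_rate/100)
Shrinkage factor = 1 + 1.2/100 = 1.012
L_pattern = 446 mm * 1.012 = 451.3520 mm

Answer: 451.3520 mm


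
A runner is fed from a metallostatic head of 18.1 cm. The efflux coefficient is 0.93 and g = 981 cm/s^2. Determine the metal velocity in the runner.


Formula: v = Cd * sqrt(2 * g * h)  (Torricelli with discharge coefficient)
2*g*h = 2 * 981 * 18.1 = 35512.2 cm^2/s^2
sqrt(35512.2) = 188.44681 cm/s
v = 0.93 * 188.44681 = 175.2555 cm/s

Final answer: 175.2555 cm/s


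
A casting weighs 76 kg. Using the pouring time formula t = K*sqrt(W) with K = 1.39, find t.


Formula: t = K * sqrt(W)
sqrt(W) = sqrt(76) = 8.71780
t = 1.39 * 8.71780 = 12.1177 s

Final answer: 12.1177 s


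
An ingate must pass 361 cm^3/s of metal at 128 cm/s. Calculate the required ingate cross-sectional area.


Formula: A_ingate = Q / v  (continuity equation)
A = 361 cm^3/s / 128 cm/s = 2.8203 cm^2


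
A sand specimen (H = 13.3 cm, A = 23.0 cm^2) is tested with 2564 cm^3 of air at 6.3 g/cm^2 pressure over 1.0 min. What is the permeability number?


Formula: Permeability Number P = (V * H) / (p * A * t)
Numerator: V * H = 2564 * 13.3 = 34101.2
Denominator: p * A * t = 6.3 * 23.0 * 1.0 = 144.9
P = 34101.2 / 144.9 = 235.3430

Final answer: 235.3430


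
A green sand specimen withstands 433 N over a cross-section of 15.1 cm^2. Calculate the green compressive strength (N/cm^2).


Formula: Compressive Strength = Force / Area
Strength = 433 N / 15.1 cm^2 = 28.6755 N/cm^2

Answer: 28.6755 N/cm^2


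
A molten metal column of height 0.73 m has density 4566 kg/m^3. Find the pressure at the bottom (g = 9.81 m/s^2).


Formula: P = rho * g * h
rho * g = 4566 * 9.81 = 44792.46 N/m^3
P = 44792.46 * 0.73 = 32698.4958 Pa

Final answer: 32698.4958 Pa


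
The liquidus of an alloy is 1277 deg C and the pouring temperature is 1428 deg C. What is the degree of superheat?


Formula: Superheat = T_pour - T_melt
Superheat = 1428 - 1277 = 151 deg C

Answer: 151 deg C


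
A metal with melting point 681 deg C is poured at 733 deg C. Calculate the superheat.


Formula: Superheat = T_pour - T_melt
Superheat = 733 - 681 = 52 deg C


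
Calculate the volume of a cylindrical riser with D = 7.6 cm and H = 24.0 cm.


Formula: V = pi * (D/2)^2 * H  (cylinder volume)
Radius = D/2 = 7.6/2 = 3.8 cm
V = pi * 3.8^2 * 24.0 = 1088.7504 cm^3

Answer: 1088.7504 cm^3


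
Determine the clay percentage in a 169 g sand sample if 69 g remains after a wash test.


Formula: Clay% = (W_total - W_washed) / W_total * 100
Clay mass = 169 - 69 = 100 g
Clay% = 100 / 169 * 100 = 59.1716%

Answer: 59.1716%


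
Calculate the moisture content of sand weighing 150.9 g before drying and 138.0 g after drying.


Formula: MC = (W_wet - W_dry) / W_wet * 100
Water mass = 150.9 - 138.0 = 12.9 g
MC = 12.9 / 150.9 * 100 = 8.5487%

8.5487%


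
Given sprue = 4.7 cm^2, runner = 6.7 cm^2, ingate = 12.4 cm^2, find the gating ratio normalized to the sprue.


Sprue:Runner:Ingate = 1 : 6.7/4.7 : 12.4/4.7 = 1:1.43:2.64

Final answer: 1:1.43:2.64


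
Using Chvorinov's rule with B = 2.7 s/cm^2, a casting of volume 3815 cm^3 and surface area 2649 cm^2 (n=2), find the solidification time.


Formula: t_s = B * (V/A)^n  (Chvorinov's rule, n=2)
Modulus M = V/A = 3815/2649 = 1.440166 cm
M^2 = 1.440166^2 = 2.074078 cm^2
t_s = 2.7 * 2.074078 = 5.6000 s


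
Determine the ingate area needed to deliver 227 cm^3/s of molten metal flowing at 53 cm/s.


Formula: A_ingate = Q / v  (continuity equation)
A = 227 cm^3/s / 53 cm/s = 4.2830 cm^2

Answer: 4.2830 cm^2


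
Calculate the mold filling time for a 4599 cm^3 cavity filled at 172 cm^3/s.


Formula: t_fill = V_mold / Q_flow
t = 4599 cm^3 / 172 cm^3/s = 26.7384 s


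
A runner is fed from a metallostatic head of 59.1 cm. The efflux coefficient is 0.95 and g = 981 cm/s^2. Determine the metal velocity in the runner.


Formula: v = Cd * sqrt(2 * g * h)  (Torricelli with discharge coefficient)
2*g*h = 2 * 981 * 59.1 = 115954.2 cm^2/s^2
sqrt(115954.2) = 340.52048 cm/s
v = 0.95 * 340.52048 = 323.4945 cm/s

Final answer: 323.4945 cm/s


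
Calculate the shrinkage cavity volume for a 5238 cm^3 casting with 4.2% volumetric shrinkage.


Formula: V_shrink = V_casting * shrinkage_pct / 100
V_shrink = 5238 cm^3 * 4.2 / 100 = 219.9960 cm^3

219.9960 cm^3


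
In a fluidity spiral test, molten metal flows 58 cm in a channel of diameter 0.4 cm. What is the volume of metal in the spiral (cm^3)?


Formula: V = pi * (d/2)^2 * L  (cylinder volume)
Radius = 0.4/2 = 0.2 cm
V = pi * 0.2^2 * 58 = 7.2885 cm^3

Final answer: 7.2885 cm^3


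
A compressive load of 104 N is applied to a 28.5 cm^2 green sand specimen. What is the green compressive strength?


Formula: Compressive Strength = Force / Area
Strength = 104 N / 28.5 cm^2 = 3.6491 N/cm^2


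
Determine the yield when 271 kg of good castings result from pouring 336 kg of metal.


Formula: Casting Yield = (W_good / W_total) * 100
Yield = (271 kg / 336 kg) * 100 = 80.6548%

Final answer: 80.6548%


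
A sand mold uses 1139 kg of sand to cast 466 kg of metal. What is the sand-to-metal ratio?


Formula: Sand-to-Metal Ratio = W_sand / W_metal
Ratio = 1139 kg / 466 kg = 2.4442

Answer: 2.4442


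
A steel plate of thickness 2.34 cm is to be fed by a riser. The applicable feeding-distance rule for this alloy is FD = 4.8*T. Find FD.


Formula: FD = 4.8 * T  (riser feeding-distance rule)
FD = 4.8 * 2.34 cm = 11.2320 cm


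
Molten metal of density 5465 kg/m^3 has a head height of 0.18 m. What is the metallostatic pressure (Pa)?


Formula: P = rho * g * h
rho * g = 5465 * 9.81 = 53611.65 N/m^3
P = 53611.65 * 0.18 = 9650.0970 Pa

Final answer: 9650.0970 Pa


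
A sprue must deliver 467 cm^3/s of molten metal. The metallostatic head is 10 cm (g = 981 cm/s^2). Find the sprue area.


Formula: v = sqrt(2*g*h), A = Q/v
Velocity: v = sqrt(2 * 981 * 10) = sqrt(19620) = 140.0714 cm/s
Sprue area: A = Q / v = 467 / 140.0714 = 3.3340 cm^2

Final answer: 3.3340 cm^2


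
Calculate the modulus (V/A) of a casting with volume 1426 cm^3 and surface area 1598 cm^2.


Formula: Casting Modulus M = V / A
M = 1426 cm^3 / 1598 cm^2 = 0.8924 cm

0.8924 cm


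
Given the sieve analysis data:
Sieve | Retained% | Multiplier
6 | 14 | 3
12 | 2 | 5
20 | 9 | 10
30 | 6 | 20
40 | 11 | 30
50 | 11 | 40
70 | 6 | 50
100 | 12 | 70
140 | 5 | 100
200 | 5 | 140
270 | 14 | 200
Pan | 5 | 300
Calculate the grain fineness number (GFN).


Formula: GFN = sum(pct * multiplier) / sum(pct)
sum(pct * multiplier) = 7672
sum(pct) = 100
GFN = 7672 / 100 = 76.72


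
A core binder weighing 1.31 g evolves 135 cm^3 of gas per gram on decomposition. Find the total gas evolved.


Formula: V_gas = W_binder * gas_evolution_rate
V = 1.31 g * 135 cm^3/g = 176.8500 cm^3

176.8500 cm^3


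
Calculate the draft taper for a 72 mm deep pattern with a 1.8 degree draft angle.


Formula: taper = depth * tan(draft_angle)
tan(1.8 deg) = 0.0314263
taper = 72 mm * 0.0314263 = 2.2627 mm


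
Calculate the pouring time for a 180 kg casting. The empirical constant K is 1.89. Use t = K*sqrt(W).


Formula: t = K * sqrt(W)
sqrt(W) = sqrt(180) = 13.41641
t = 1.89 * 13.41641 = 25.3570 s


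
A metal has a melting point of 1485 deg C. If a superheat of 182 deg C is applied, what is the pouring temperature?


Formula: T_pour = T_melt + Superheat
T_pour = 1485 + 182 = 1667 deg C

1667 deg C


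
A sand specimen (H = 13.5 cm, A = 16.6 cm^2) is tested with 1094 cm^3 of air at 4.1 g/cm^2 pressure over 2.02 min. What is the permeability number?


Formula: Permeability Number P = (V * H) / (p * A * t)
Numerator: V * H = 1094 * 13.5 = 14769.0
Denominator: p * A * t = 4.1 * 16.6 * 2.02 = 137.4812
P = 14769.0 / 137.4812 = 107.4256

Answer: 107.4256


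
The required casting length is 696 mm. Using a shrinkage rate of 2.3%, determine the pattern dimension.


Formula: L_pattern = L_casting * (1 + shrinkage_rate/100)
Shrinkage factor = 1 + 2.3/100 = 1.023
L_pattern = 696 mm * 1.023 = 712.0080 mm

Final answer: 712.0080 mm


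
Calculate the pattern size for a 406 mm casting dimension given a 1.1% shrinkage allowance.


Formula: L_pattern = L_casting * (1 + shrinkage_rate/100)
Shrinkage factor = 1 + 1.1/100 = 1.011
L_pattern = 406 mm * 1.011 = 410.4660 mm

410.4660 mm


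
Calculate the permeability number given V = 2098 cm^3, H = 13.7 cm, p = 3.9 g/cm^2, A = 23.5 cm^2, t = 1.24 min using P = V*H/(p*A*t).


Formula: Permeability Number P = (V * H) / (p * A * t)
Numerator: V * H = 2098 * 13.7 = 28742.6
Denominator: p * A * t = 3.9 * 23.5 * 1.24 = 113.646
P = 28742.6 / 113.646 = 252.9134

Answer: 252.9134


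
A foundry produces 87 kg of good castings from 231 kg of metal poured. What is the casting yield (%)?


Formula: Casting Yield = (W_good / W_total) * 100
Yield = (87 kg / 231 kg) * 100 = 37.6623%

Answer: 37.6623%


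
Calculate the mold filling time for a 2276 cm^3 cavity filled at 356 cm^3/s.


Formula: t_fill = V_mold / Q_flow
t = 2276 cm^3 / 356 cm^3/s = 6.3933 s

Answer: 6.3933 s


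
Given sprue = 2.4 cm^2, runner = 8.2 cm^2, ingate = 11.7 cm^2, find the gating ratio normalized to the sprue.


Sprue:Runner:Ingate = 1 : 8.2/2.4 : 11.7/2.4 = 1:3.42:4.88

1:3.42:4.88


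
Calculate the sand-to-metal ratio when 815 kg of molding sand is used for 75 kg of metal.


Formula: Sand-to-Metal Ratio = W_sand / W_metal
Ratio = 815 kg / 75 kg = 10.8667

Final answer: 10.8667


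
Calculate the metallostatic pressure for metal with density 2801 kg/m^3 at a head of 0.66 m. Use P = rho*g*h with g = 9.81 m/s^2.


Formula: P = rho * g * h
rho * g = 2801 * 9.81 = 27477.81 N/m^3
P = 27477.81 * 0.66 = 18135.3546 Pa


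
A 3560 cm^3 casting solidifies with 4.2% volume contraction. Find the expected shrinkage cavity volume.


Formula: V_shrink = V_casting * shrinkage_pct / 100
V_shrink = 3560 cm^3 * 4.2 / 100 = 149.5200 cm^3


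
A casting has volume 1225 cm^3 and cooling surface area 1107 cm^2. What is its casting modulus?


Formula: Casting Modulus M = V / A
M = 1225 cm^3 / 1107 cm^2 = 1.1066 cm

Final answer: 1.1066 cm


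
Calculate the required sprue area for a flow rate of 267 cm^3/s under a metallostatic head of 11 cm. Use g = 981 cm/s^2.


Formula: v = sqrt(2*g*h), A = Q/v
Velocity: v = sqrt(2 * 981 * 11) = sqrt(21582) = 146.9081 cm/s
Sprue area: A = Q / v = 267 / 146.9081 = 1.8175 cm^2

Answer: 1.8175 cm^2


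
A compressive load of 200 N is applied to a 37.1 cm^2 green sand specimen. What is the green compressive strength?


Formula: Compressive Strength = Force / Area
Strength = 200 N / 37.1 cm^2 = 5.3908 N/cm^2


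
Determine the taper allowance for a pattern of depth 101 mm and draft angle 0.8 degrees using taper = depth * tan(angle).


Formula: taper = depth * tan(draft_angle)
tan(0.8 deg) = 0.0139635
taper = 101 mm * 0.0139635 = 1.4103 mm

Answer: 1.4103 mm


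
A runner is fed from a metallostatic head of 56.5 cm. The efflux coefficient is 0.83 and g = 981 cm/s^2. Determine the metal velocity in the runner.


Formula: v = Cd * sqrt(2 * g * h)  (Torricelli with discharge coefficient)
2*g*h = 2 * 981 * 56.5 = 110853.0 cm^2/s^2
sqrt(110853.0) = 332.94594 cm/s
v = 0.83 * 332.94594 = 276.3451 cm/s

Final answer: 276.3451 cm/s


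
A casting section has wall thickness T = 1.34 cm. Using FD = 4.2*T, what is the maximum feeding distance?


Formula: FD = 4.2 * T  (riser feeding-distance rule)
FD = 4.2 * 1.34 cm = 5.6280 cm


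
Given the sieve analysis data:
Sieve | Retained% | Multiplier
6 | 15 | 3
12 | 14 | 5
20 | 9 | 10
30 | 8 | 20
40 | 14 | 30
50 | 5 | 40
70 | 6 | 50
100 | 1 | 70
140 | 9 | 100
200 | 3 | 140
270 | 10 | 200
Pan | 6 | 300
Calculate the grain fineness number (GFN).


Formula: GFN = sum(pct * multiplier) / sum(pct)
sum(pct * multiplier) = 6475
sum(pct) = 100
GFN = 6475 / 100 = 64.75

Final answer: 64.75


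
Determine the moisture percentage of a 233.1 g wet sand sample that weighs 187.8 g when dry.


Formula: MC = (W_wet - W_dry) / W_wet * 100
Water mass = 233.1 - 187.8 = 45.3 g
MC = 45.3 / 233.1 * 100 = 19.4337%

Final answer: 19.4337%


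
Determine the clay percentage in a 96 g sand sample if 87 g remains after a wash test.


Formula: Clay% = (W_total - W_washed) / W_total * 100
Clay mass = 96 - 87 = 9 g
Clay% = 9 / 96 * 100 = 9.3750%

Answer: 9.3750%


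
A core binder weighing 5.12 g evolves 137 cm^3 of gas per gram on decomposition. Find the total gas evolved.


Formula: V_gas = W_binder * gas_evolution_rate
V = 5.12 g * 137 cm^3/g = 701.4400 cm^3

Answer: 701.4400 cm^3


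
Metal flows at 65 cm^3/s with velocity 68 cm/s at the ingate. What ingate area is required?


Formula: A_ingate = Q / v  (continuity equation)
A = 65 cm^3/s / 68 cm/s = 0.9559 cm^2

Answer: 0.9559 cm^2


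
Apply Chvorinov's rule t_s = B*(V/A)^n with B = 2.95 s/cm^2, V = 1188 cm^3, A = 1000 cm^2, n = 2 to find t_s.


Formula: t_s = B * (V/A)^n  (Chvorinov's rule, n=2)
Modulus M = V/A = 1188/1000 = 1.188000 cm
M^2 = 1.188000^2 = 1.411344 cm^2
t_s = 2.95 * 1.411344 = 4.1635 s

Answer: 4.1635 s


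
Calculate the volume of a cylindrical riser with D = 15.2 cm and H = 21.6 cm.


Formula: V = pi * (D/2)^2 * H  (cylinder volume)
Radius = D/2 = 15.2/2 = 7.6 cm
V = pi * 7.6^2 * 21.6 = 3919.5013 cm^3

3919.5013 cm^3


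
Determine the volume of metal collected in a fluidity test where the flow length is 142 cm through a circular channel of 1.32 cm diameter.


Formula: V = pi * (d/2)^2 * L  (cylinder volume)
Radius = 1.32/2 = 0.66 cm
V = pi * 0.66^2 * 142 = 194.3238 cm^3

Final answer: 194.3238 cm^3


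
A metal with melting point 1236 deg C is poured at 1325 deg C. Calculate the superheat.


Formula: Superheat = T_pour - T_melt
Superheat = 1325 - 1236 = 89 deg C

Final answer: 89 deg C


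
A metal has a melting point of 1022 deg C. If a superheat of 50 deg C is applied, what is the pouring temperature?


Formula: T_pour = T_melt + Superheat
T_pour = 1022 + 50 = 1072 deg C

Final answer: 1072 deg C


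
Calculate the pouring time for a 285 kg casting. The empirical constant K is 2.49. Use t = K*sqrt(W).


Formula: t = K * sqrt(W)
sqrt(W) = sqrt(285) = 16.88194
t = 2.49 * 16.88194 = 42.0360 s

Final answer: 42.0360 s


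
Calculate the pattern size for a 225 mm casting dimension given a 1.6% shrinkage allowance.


Formula: L_pattern = L_casting * (1 + shrinkage_rate/100)
Shrinkage factor = 1 + 1.6/100 = 1.016
L_pattern = 225 mm * 1.016 = 228.6000 mm

228.6000 mm


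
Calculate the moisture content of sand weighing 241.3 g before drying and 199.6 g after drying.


Formula: MC = (W_wet - W_dry) / W_wet * 100
Water mass = 241.3 - 199.6 = 41.7 g
MC = 41.7 / 241.3 * 100 = 17.2814%


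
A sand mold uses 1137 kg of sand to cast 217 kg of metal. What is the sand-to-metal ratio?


Formula: Sand-to-Metal Ratio = W_sand / W_metal
Ratio = 1137 kg / 217 kg = 5.2396

Final answer: 5.2396


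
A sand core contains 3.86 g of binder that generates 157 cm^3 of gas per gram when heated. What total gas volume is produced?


Formula: V_gas = W_binder * gas_evolution_rate
V = 3.86 g * 157 cm^3/g = 606.0200 cm^3

Answer: 606.0200 cm^3


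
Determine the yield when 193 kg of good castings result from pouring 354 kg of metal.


Formula: Casting Yield = (W_good / W_total) * 100
Yield = (193 kg / 354 kg) * 100 = 54.5198%

Answer: 54.5198%


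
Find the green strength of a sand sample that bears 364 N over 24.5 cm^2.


Formula: Compressive Strength = Force / Area
Strength = 364 N / 24.5 cm^2 = 14.8571 N/cm^2

Answer: 14.8571 N/cm^2


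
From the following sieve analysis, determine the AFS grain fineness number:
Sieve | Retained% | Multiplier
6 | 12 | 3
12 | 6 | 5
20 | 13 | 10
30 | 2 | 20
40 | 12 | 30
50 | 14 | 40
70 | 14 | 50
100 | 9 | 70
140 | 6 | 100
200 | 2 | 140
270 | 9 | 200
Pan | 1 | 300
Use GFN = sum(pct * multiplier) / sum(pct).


Formula: GFN = sum(pct * multiplier) / sum(pct)
sum(pct * multiplier) = 5466
sum(pct) = 100
GFN = 5466 / 100 = 54.66

54.66


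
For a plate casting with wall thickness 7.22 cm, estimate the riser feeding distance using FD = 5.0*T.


Formula: FD = 5.0 * T  (riser feeding-distance rule)
FD = 5.0 * 7.22 cm = 36.1000 cm

Final answer: 36.1000 cm


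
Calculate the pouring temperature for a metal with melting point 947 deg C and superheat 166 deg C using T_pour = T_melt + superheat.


Formula: T_pour = T_melt + Superheat
T_pour = 947 + 166 = 1113 deg C

1113 deg C


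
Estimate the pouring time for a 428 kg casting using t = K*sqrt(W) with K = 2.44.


Formula: t = K * sqrt(W)
sqrt(W) = sqrt(428) = 20.68816
t = 2.44 * 20.68816 = 50.4791 s


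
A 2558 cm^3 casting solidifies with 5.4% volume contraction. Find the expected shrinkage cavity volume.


Formula: V_shrink = V_casting * shrinkage_pct / 100
V_shrink = 2558 cm^3 * 5.4 / 100 = 138.1320 cm^3

138.1320 cm^3


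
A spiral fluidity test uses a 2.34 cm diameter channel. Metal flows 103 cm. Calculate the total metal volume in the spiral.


Formula: V = pi * (d/2)^2 * L  (cylinder volume)
Radius = 2.34/2 = 1.17 cm
V = pi * 1.17^2 * 103 = 442.9542 cm^3

Final answer: 442.9542 cm^3


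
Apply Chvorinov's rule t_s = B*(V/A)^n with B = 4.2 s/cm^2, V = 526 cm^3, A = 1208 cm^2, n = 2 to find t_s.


Formula: t_s = B * (V/A)^n  (Chvorinov's rule, n=2)
Modulus M = V/A = 526/1208 = 0.435430 cm
M^2 = 0.435430^2 = 0.189599 cm^2
t_s = 4.2 * 0.189599 = 0.7963 s

Answer: 0.7963 s


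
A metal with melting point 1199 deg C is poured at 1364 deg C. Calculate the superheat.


Formula: Superheat = T_pour - T_melt
Superheat = 1364 - 1199 = 165 deg C

Final answer: 165 deg C


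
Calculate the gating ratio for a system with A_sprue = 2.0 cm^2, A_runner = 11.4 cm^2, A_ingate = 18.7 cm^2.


Sprue:Runner:Ingate = 1 : 11.4/2.0 : 18.7/2.0 = 1:5.70:9.35

Final answer: 1:5.70:9.35


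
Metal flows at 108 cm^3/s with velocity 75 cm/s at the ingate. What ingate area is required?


Formula: A_ingate = Q / v  (continuity equation)
A = 108 cm^3/s / 75 cm/s = 1.4400 cm^2

Answer: 1.4400 cm^2


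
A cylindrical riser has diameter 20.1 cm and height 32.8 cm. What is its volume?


Formula: V = pi * (D/2)^2 * H  (cylinder volume)
Radius = D/2 = 20.1/2 = 10.05 cm
V = pi * 10.05^2 * 32.8 = 10407.7258 cm^3

10407.7258 cm^3


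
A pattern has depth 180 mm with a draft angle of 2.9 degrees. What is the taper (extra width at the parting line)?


Formula: taper = depth * tan(draft_angle)
tan(2.9 deg) = 0.0506578
taper = 180 mm * 0.0506578 = 9.1184 mm

Final answer: 9.1184 mm


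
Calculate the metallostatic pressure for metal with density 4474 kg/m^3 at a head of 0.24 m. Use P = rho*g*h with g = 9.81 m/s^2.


Formula: P = rho * g * h
rho * g = 4474 * 9.81 = 43889.94 N/m^3
P = 43889.94 * 0.24 = 10533.5856 Pa

Answer: 10533.5856 Pa


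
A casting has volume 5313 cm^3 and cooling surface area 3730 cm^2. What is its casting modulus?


Formula: Casting Modulus M = V / A
M = 5313 cm^3 / 3730 cm^2 = 1.4244 cm

1.4244 cm


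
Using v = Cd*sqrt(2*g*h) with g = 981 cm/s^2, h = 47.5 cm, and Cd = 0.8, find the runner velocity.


Formula: v = Cd * sqrt(2 * g * h)  (Torricelli with discharge coefficient)
2*g*h = 2 * 981 * 47.5 = 93195.0 cm^2/s^2
sqrt(93195.0) = 305.27856 cm/s
v = 0.8 * 305.27856 = 244.2228 cm/s

Final answer: 244.2228 cm/s


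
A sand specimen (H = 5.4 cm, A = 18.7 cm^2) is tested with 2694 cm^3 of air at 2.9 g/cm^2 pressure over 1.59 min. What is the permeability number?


Formula: Permeability Number P = (V * H) / (p * A * t)
Numerator: V * H = 2694 * 5.4 = 14547.6
Denominator: p * A * t = 2.9 * 18.7 * 1.59 = 86.2257
P = 14547.6 / 86.2257 = 168.7154

Final answer: 168.7154


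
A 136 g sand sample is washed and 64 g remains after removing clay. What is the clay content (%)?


Formula: Clay% = (W_total - W_washed) / W_total * 100
Clay mass = 136 - 64 = 72 g
Clay% = 72 / 136 * 100 = 52.9412%

Answer: 52.9412%


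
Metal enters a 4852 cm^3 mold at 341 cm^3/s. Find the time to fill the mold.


Formula: t_fill = V_mold / Q_flow
t = 4852 cm^3 / 341 cm^3/s = 14.2287 s

14.2287 s


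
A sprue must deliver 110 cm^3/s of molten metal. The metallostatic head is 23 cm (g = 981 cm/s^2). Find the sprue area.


Formula: v = sqrt(2*g*h), A = Q/v
Velocity: v = sqrt(2 * 981 * 23) = sqrt(45126) = 212.4288 cm/s
Sprue area: A = Q / v = 110 / 212.4288 = 0.5178 cm^2

Answer: 0.5178 cm^2


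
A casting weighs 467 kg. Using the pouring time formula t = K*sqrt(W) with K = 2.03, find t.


Formula: t = K * sqrt(W)
sqrt(W) = sqrt(467) = 21.61018
t = 2.03 * 21.61018 = 43.8687 s

43.8687 s


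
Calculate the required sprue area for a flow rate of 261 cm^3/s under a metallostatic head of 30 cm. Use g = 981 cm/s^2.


Formula: v = sqrt(2*g*h), A = Q/v
Velocity: v = sqrt(2 * 981 * 30) = sqrt(58860) = 242.6108 cm/s
Sprue area: A = Q / v = 261 / 242.6108 = 1.0758 cm^2

Final answer: 1.0758 cm^2


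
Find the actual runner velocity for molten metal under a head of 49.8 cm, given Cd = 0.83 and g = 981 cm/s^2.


Formula: v = Cd * sqrt(2 * g * h)  (Torricelli with discharge coefficient)
2*g*h = 2 * 981 * 49.8 = 97707.6 cm^2/s^2
sqrt(97707.6) = 312.58215 cm/s
v = 0.83 * 312.58215 = 259.4432 cm/s

Answer: 259.4432 cm/s


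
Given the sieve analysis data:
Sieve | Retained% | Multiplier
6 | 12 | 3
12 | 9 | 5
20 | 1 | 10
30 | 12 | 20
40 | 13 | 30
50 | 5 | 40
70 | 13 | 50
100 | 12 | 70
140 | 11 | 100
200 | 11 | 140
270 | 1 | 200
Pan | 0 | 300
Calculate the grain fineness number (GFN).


Formula: GFN = sum(pct * multiplier) / sum(pct)
sum(pct * multiplier) = 5251
sum(pct) = 100
GFN = 5251 / 100 = 52.51


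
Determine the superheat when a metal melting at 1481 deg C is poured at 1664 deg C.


Formula: Superheat = T_pour - T_melt
Superheat = 1664 - 1481 = 183 deg C

183 deg C


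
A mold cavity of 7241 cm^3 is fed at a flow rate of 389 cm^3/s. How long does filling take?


Formula: t_fill = V_mold / Q_flow
t = 7241 cm^3 / 389 cm^3/s = 18.6144 s

Answer: 18.6144 s


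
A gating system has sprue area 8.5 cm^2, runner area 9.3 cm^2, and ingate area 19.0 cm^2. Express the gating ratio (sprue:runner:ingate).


Sprue:Runner:Ingate = 1 : 9.3/8.5 : 19.0/8.5 = 1:1.09:2.24

Answer: 1:1.09:2.24


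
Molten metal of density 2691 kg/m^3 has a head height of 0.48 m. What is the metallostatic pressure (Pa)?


Formula: P = rho * g * h
rho * g = 2691 * 9.81 = 26398.71 N/m^3
P = 26398.71 * 0.48 = 12671.3808 Pa

12671.3808 Pa


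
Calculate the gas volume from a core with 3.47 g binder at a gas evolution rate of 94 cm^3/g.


Formula: V_gas = W_binder * gas_evolution_rate
V = 3.47 g * 94 cm^3/g = 326.1800 cm^3

326.1800 cm^3


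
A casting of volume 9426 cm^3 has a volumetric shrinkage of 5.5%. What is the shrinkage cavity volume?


Formula: V_shrink = V_casting * shrinkage_pct / 100
V_shrink = 9426 cm^3 * 5.5 / 100 = 518.4300 cm^3

Answer: 518.4300 cm^3


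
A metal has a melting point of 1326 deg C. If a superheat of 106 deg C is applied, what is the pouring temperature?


Formula: T_pour = T_melt + Superheat
T_pour = 1326 + 106 = 1432 deg C

Answer: 1432 deg C


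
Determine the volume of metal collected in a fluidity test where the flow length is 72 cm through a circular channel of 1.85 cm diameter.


Formula: V = pi * (d/2)^2 * L  (cylinder volume)
Radius = 1.85/2 = 0.925 cm
V = pi * 0.925^2 * 72 = 193.5378 cm^3

193.5378 cm^3


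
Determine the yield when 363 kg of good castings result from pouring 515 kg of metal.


Formula: Casting Yield = (W_good / W_total) * 100
Yield = (363 kg / 515 kg) * 100 = 70.4854%

Answer: 70.4854%


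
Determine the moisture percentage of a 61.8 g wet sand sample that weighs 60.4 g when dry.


Formula: MC = (W_wet - W_dry) / W_wet * 100
Water mass = 61.8 - 60.4 = 1.4 g
MC = 1.4 / 61.8 * 100 = 2.2654%

Final answer: 2.2654%


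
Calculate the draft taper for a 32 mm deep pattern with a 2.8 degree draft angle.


Formula: taper = depth * tan(draft_angle)
tan(2.8 deg) = 0.0489082
taper = 32 mm * 0.0489082 = 1.5651 mm

1.5651 mm


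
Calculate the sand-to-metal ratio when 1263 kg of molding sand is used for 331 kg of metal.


Formula: Sand-to-Metal Ratio = W_sand / W_metal
Ratio = 1263 kg / 331 kg = 3.8157

3.8157


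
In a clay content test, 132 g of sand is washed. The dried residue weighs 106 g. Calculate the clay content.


Formula: Clay% = (W_total - W_washed) / W_total * 100
Clay mass = 132 - 106 = 26 g
Clay% = 26 / 132 * 100 = 19.6970%

Answer: 19.6970%


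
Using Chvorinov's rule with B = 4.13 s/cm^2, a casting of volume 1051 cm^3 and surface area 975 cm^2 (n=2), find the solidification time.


Formula: t_s = B * (V/A)^n  (Chvorinov's rule, n=2)
Modulus M = V/A = 1051/975 = 1.077949 cm
M^2 = 1.077949^2 = 1.161974 cm^2
t_s = 4.13 * 1.161974 = 4.7990 s

Answer: 4.7990 s


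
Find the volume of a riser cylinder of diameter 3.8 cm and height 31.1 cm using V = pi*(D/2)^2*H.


Formula: V = pi * (D/2)^2 * H  (cylinder volume)
Radius = D/2 = 3.8/2 = 1.9 cm
V = pi * 1.9^2 * 31.1 = 352.7097 cm^3

352.7097 cm^3


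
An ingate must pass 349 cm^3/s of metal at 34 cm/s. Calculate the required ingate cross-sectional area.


Formula: A_ingate = Q / v  (continuity equation)
A = 349 cm^3/s / 34 cm/s = 10.2647 cm^2

Final answer: 10.2647 cm^2


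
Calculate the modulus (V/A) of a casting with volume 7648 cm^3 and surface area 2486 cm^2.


Formula: Casting Modulus M = V / A
M = 7648 cm^3 / 2486 cm^2 = 3.0764 cm

Answer: 3.0764 cm


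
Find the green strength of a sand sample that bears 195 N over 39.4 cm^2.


Formula: Compressive Strength = Force / Area
Strength = 195 N / 39.4 cm^2 = 4.9492 N/cm^2

Answer: 4.9492 N/cm^2


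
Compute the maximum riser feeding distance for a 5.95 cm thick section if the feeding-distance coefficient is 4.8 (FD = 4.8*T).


Formula: FD = 4.8 * T  (riser feeding-distance rule)
FD = 4.8 * 5.95 cm = 28.5600 cm

Final answer: 28.5600 cm


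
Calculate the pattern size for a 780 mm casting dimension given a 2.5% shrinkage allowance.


Formula: L_pattern = L_casting * (1 + shrinkage_rate/100)
Shrinkage factor = 1 + 2.5/100 = 1.025
L_pattern = 780 mm * 1.025 = 799.5000 mm

Final answer: 799.5000 mm


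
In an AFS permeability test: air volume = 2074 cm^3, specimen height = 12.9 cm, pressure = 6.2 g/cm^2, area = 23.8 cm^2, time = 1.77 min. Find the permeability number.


Formula: Permeability Number P = (V * H) / (p * A * t)
Numerator: V * H = 2074 * 12.9 = 26754.6
Denominator: p * A * t = 6.2 * 23.8 * 1.77 = 261.1812
P = 26754.6 / 261.1812 = 102.4369

102.4369


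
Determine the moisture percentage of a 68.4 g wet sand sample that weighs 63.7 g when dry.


Formula: MC = (W_wet - W_dry) / W_wet * 100
Water mass = 68.4 - 63.7 = 4.7 g
MC = 4.7 / 68.4 * 100 = 6.8713%

Answer: 6.8713%


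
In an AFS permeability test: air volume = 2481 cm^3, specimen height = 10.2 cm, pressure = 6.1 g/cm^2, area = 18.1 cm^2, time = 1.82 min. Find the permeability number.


Formula: Permeability Number P = (V * H) / (p * A * t)
Numerator: V * H = 2481 * 10.2 = 25306.2
Denominator: p * A * t = 6.1 * 18.1 * 1.82 = 200.9462
P = 25306.2 / 200.9462 = 125.9352

Final answer: 125.9352


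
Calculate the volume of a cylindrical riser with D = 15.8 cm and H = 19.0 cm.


Formula: V = pi * (D/2)^2 * H  (cylinder volume)
Radius = D/2 = 15.8/2 = 7.9 cm
V = pi * 7.9^2 * 19.0 = 3725.2692 cm^3

Final answer: 3725.2692 cm^3


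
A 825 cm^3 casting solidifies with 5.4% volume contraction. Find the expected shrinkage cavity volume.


Formula: V_shrink = V_casting * shrinkage_pct / 100
V_shrink = 825 cm^3 * 5.4 / 100 = 44.5500 cm^3


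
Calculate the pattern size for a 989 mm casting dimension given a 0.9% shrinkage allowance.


Formula: L_pattern = L_casting * (1 + shrinkage_rate/100)
Shrinkage factor = 1 + 0.9/100 = 1.009
L_pattern = 989 mm * 1.009 = 997.9010 mm


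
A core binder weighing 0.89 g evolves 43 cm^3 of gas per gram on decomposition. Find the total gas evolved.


Formula: V_gas = W_binder * gas_evolution_rate
V = 0.89 g * 43 cm^3/g = 38.2700 cm^3

Answer: 38.2700 cm^3
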